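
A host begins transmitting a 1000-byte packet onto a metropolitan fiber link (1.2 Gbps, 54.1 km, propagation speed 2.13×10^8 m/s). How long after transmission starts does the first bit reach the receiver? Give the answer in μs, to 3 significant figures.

First bit experiences only propagation delay: d/s = 54100/213000000 = 254 μs.

254 μs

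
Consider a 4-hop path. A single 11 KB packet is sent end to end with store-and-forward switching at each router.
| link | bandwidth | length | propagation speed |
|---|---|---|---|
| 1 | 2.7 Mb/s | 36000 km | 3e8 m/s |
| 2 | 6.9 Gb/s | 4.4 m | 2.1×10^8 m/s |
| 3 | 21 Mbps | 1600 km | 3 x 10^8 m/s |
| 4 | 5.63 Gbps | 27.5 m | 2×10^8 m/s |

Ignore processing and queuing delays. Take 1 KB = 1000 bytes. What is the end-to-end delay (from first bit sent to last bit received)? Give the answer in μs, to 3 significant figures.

162000 μs

L = 88000 bits.
Transmission delays (L/R per hop): 32592.6, 12.7536, 4190.48, 15.6306 μs; sum = 36811.5 μs.
Propagation delays (d/s per hop): 120000, 0.0209524, 5333.33, 0.1375 μs; sum = 125333 μs.
End-to-end = 162000 μs.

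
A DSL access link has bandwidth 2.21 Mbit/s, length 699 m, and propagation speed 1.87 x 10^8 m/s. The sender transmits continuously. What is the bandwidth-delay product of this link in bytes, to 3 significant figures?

Propagation delay = 699 / 187000000 = 3.73797e-06 s.
BDP = R × t_prop = 2210000 × 3.73797e-06 = 8.26091 bits.
In bytes: 8.26091/8 = 1.03 bytes.

1.03 bytes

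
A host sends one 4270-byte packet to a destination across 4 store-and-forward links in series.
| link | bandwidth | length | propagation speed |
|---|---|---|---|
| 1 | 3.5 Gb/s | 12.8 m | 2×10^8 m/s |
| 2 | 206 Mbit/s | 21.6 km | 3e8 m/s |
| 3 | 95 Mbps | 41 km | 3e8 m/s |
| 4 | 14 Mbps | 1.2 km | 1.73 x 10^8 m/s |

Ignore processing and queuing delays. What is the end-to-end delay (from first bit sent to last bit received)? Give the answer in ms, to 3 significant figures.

3.19 ms

L = 4270 × 8 = 34160 bits.
Transmission delays (L/R per hop): 0.00976, 0.165825, 0.359579, 2.44 ms; sum = 2.97516 ms.
Propagation delays (d/s per hop): 6.4e-05, 0.072, 0.136667, 0.00693642 ms; sum = 0.215667 ms.
End-to-end = 3.19 ms.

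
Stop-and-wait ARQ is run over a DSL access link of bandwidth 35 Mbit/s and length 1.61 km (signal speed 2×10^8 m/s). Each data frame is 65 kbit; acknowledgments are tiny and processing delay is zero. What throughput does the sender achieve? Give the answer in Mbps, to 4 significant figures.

34.70 Mbps

t_tx = L/R = 65000/35000000 = 0.00185714 s.
t_prop = 1610/200000000 = 8.05e-06 s; RTT = 1.61e-05 s.
Cycle = t_tx + RTT = 0.00187324 s.
Throughput = L / cycle = 65000 / 0.00187324 = 34.70 Mbps.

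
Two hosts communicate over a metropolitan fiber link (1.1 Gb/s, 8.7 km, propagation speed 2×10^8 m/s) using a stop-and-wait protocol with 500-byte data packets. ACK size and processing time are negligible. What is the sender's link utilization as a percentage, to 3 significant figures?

t_tx = L/R = 4000/1100000000 = 3.63636e-06 s.
t_prop = 8700/200000000 = 4.35e-05 s; RTT = 8.7e-05 s.
Cycle = t_tx + RTT = 9.06364e-05 s.
Utilization = t_tx / cycle = 3.63636e-06/9.06364e-05 = 4.01 %.

4.01 %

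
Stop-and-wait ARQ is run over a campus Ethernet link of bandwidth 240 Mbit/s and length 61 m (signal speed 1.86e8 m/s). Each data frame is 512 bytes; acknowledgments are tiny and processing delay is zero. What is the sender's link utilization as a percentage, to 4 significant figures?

96.30 %

t_tx = L/R = 4096/240000000 = 1.70667e-05 s.
t_prop = 61/186000000 = 3.27957e-07 s; RTT = 6.55914e-07 s.
Cycle = t_tx + RTT = 1.77226e-05 s.
Utilization = t_tx / cycle = 1.70667e-05/1.77226e-05 = 96.30 %.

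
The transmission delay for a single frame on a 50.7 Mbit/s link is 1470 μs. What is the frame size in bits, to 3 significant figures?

74500 bits

L = R × t_tx = 50700000 b/s × 0.00147 s = 74529 bits.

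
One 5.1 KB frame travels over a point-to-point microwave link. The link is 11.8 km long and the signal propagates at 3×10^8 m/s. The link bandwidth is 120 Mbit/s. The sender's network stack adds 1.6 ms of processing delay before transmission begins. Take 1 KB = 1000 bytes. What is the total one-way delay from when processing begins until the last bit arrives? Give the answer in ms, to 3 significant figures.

1.98 ms

L = 40800 bits.
Transmission delay = L/R = 40800 / 120000000 = 0.34 ms.
Propagation delay = d/s = 11800 m / 300000000 m/s = 0.0393333 ms.
Plus processing delay 1.6 ms = 1.6 ms.
Total = 1.98 ms.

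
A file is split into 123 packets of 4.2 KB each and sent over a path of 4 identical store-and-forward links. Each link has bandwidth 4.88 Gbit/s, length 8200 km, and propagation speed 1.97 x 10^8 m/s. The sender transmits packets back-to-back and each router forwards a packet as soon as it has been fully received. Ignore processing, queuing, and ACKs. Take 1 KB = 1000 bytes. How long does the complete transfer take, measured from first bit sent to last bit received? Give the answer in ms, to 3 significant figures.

167 ms

Per-hop transmission t_tx = L/R = 33600/4880000000 = 0.00688525 ms.
Per-hop propagation t_prop = 8200000/197000000 = 41.6244 ms.
Pipeline fill: first packet needs 4·t_tx to clear all hops; remaining 122 packets each add one t_tx.
Total = (4+123-1)·t_tx + 4·t_prop = 126·0.00688525 + 4·41.6244 = 167 ms.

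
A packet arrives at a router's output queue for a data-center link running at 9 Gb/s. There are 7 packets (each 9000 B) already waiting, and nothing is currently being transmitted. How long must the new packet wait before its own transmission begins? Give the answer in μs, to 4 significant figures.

56.00 μs

Each queued packet: L/R = 72000/9000000000 = 8 μs.
7 queued → 56 μs.
Queuing delay = 56.00 μs.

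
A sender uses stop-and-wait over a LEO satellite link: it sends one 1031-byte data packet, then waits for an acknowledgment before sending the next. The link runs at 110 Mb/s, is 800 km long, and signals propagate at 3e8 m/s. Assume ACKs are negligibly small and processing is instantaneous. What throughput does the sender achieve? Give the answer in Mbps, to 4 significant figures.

t_tx = L/R = 8248/110000000 = 7.49818e-05 s.
t_prop = 800000/300000000 = 0.00266667 s; RTT = 0.00533333 s.
Cycle = t_tx + RTT = 0.00540832 s.
Throughput = L / cycle = 8248 / 0.00540832 = 1.525 Mbps.

1.525 Mbps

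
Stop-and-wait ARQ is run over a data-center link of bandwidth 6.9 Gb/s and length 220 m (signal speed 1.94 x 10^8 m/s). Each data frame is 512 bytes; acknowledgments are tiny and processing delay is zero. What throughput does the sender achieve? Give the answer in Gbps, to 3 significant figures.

1.43 Gbps

t_tx = L/R = 4096/6900000000 = 5.93623e-07 s.
t_prop = 220/194000000 = 1.13402e-06 s; RTT = 2.26804e-06 s.
Cycle = t_tx + RTT = 2.86166e-06 s.
Throughput = L / cycle = 4096 / 2.86166e-06 = 1.43 Gbps.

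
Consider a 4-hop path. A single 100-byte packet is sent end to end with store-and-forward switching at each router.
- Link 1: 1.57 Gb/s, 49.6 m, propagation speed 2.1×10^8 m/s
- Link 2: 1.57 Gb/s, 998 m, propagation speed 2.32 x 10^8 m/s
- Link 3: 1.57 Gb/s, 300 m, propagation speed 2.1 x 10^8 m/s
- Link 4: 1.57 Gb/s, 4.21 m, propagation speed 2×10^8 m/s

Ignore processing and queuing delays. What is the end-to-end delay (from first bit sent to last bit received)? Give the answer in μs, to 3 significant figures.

L = 100 × 8 = 800 bits.
Transmission delay per hop = L/R = 800/1570000000 = 0.509554 μs; 4 hops → 2.03822 μs.
Propagation delays (d/s per hop): 0.23619, 4.30172, 1.42857, 0.02105 μs; sum = 5.98754 μs.
End-to-end = 8.03 μs.

8.03 μs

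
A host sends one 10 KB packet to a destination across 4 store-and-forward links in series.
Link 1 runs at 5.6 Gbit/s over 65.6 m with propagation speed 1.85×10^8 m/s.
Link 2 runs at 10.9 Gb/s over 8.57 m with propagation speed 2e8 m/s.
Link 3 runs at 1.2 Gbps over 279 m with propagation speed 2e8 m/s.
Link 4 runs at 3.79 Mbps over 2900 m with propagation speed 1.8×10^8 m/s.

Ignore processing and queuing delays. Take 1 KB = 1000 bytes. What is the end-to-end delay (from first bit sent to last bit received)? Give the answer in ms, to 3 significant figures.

21.2 ms

L = 80000 bits.
Transmission delays (L/R per hop): 0.0142857, 0.00733945, 0.0666667, 21.1082 ms; sum = 21.1965 ms.
Propagation delays (d/s per hop): 0.000354595, 4.285e-05, 0.001395, 0.0161111 ms; sum = 0.0179036 ms.
End-to-end = 21.2 ms.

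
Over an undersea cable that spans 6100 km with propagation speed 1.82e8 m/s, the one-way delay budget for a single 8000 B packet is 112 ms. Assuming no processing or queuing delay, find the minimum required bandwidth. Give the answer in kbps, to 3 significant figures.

815 kbps

L = 64000 bits.
Propagation delay = 6100000 / 182000000 = 33.5165 ms.
Transmission budget = 112 − 33.5165 = 78.4835 ms.
R ≥ L / t_tx = 64000 bits / 0.0784835 s = 815 kbps.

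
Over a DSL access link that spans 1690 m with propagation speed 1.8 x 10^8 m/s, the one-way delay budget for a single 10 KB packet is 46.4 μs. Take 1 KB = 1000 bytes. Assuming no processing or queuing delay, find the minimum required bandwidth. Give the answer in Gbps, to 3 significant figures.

L = 80000 bits.
Propagation delay = 1690 / 180000000 = 9.38889 μs.
Transmission budget = 46.4 − 9.38889 = 37.0111 μs.
R ≥ L / t_tx = 80000 bits / 3.70111e-05 s = 2.16 Gbps.

2.16 Gbps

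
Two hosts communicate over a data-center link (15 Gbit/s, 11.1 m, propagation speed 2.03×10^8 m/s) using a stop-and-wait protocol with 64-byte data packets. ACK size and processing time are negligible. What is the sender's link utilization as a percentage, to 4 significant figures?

t_tx = L/R = 512/15000000000 = 3.41333e-08 s.
t_prop = 11.1/2.03e+08 = 5.46798e-08 s; RTT = 1.0936e-07 s.
Cycle = t_tx + RTT = 1.43493e-07 s.
Utilization = t_tx / cycle = 3.41333e-08/1.43493e-07 = 23.79 %.

23.79 %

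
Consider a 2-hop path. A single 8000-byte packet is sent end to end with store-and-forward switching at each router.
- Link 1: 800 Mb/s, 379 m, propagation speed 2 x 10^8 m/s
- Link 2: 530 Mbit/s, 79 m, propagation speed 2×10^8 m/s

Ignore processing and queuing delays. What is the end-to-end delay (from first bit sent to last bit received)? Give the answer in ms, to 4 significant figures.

L = 8000 × 8 = 64000 bits.
Transmission delays (L/R per hop): 0.08, 0.120755 ms; sum = 0.200755 ms.
Propagation delays (d/s per hop): 0.001895, 0.000395 ms; sum = 0.00229 ms.
End-to-end = 0.2030 ms.

0.2030 ms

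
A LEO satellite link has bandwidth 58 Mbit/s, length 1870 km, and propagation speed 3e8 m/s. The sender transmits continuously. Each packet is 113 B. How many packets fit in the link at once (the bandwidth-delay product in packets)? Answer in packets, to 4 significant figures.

399.9 packets

Propagation delay = 1870000 / 300000000 = 0.00623333 s.
BDP = R × t_prop = 58000000 × 0.00623333 = 361533 bits.
In packets of 904 bits: 399.9 packets.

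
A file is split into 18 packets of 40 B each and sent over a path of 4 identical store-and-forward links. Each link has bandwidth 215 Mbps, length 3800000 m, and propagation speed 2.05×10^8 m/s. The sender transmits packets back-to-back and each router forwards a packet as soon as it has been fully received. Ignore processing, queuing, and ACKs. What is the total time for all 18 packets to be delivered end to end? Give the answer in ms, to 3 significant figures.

Per-hop transmission t_tx = L/R = 320/215000000 = 0.00148837 ms.
Per-hop propagation t_prop = 3800000/2.05e+08 = 18.5366 ms.
Pipeline fill: first packet needs 4·t_tx to clear all hops; remaining 17 packets each add one t_tx.
Total = (4+18-1)·t_tx + 4·t_prop = 21·0.00148837 + 4·18.5366 = 74.2 ms.

74.2 ms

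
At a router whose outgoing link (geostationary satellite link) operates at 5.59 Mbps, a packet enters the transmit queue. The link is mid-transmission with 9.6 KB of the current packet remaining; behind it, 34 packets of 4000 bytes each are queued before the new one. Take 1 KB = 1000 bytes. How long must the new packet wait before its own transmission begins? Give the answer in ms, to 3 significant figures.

Each queued packet: L/R = 32000/5590000 = 5.72451 ms.
34 queued → 194.633 ms.
Plus remaining 76800 bits of current packet: 13.7388 ms.
Queuing delay = 208 ms.

208 ms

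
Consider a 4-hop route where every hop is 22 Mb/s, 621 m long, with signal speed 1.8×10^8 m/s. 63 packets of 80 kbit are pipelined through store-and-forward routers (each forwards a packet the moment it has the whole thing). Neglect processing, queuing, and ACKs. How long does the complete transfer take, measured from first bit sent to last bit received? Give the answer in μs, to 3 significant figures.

240000 μs

Per-hop transmission t_tx = L/R = 80000/22000000 = 3636.36 μs.
Per-hop propagation t_prop = 621/180000000 = 3.45 μs.
Pipeline fill: first packet needs 4·t_tx to clear all hops; remaining 62 packets each add one t_tx.
Total = (4+63-1)·t_tx + 4·t_prop = 66·3636.36 + 4·3.45 = 240000 μs.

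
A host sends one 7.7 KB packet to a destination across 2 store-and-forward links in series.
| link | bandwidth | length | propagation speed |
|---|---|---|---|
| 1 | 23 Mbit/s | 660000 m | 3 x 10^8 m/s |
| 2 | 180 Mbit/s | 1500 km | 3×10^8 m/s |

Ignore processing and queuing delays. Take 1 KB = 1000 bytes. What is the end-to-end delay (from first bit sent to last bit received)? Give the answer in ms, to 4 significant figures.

L = 61600 bits.
Transmission delays (L/R per hop): 2.67826, 0.342222 ms; sum = 3.02048 ms.
Propagation delays (d/s per hop): 2.2, 5 ms; sum = 7.2 ms.
End-to-end = 10.22 ms.

10.22 ms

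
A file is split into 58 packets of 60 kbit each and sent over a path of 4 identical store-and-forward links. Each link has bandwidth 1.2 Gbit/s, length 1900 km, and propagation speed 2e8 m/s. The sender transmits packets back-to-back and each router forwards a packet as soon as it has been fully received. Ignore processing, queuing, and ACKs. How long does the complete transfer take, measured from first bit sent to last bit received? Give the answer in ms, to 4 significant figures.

41.05 ms

Per-hop transmission t_tx = L/R = 60000/1200000000 = 0.05 ms.
Per-hop propagation t_prop = 1900000/200000000 = 9.5 ms.
Pipeline fill: first packet needs 4·t_tx to clear all hops; remaining 57 packets each add one t_tx.
Total = (4+58-1)·t_tx + 4·t_prop = 61·0.05 + 4·9.5 = 41.05 ms.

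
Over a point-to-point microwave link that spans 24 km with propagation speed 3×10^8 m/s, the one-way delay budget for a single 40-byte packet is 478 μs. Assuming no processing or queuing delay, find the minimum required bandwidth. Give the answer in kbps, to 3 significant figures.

L = 320 bits.
Propagation delay = 24000 / 300000000 = 80 μs.
Transmission budget = 478 − 80 = 398 μs.
R ≥ L / t_tx = 320 bits / 0.000398 s = 804 kbps.

804 kbps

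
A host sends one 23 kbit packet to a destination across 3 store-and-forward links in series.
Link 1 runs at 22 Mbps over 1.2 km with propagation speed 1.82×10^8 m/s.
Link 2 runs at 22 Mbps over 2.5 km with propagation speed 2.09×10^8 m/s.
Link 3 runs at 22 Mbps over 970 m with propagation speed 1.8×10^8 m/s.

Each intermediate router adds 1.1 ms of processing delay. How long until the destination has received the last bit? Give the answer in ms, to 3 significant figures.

5.36 ms

L = 23000 bits.
Transmission delay per hop = L/R = 23000/22000000 = 1.04545 ms; 3 hops → 3.13636 ms.
Propagation delays (d/s per hop): 0.00659341, 0.0119617, 0.00538889 ms; sum = 0.023944 ms.
Processing at 2 router(s): 2 × 1.1 ms = 2.2 ms.
End-to-end = 5.36 ms.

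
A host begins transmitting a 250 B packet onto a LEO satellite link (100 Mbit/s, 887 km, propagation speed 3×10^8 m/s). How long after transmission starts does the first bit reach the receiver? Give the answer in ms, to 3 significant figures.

2.96 ms

First bit experiences only propagation delay: d/s = 887000/300000000 = 2.96 ms.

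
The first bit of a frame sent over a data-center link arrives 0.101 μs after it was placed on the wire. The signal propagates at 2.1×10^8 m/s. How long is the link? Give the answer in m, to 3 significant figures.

d = s × t_prop = 210000000 × 1.01e-07 = 21.2 m.

21.2 m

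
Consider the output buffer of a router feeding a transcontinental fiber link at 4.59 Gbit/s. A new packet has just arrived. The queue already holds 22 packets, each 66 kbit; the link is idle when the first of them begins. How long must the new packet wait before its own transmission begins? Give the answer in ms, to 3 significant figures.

Each queued packet: L/R = 66000/4590000000 = 0.0143791 ms.
22 queued → 0.31634 ms.
Queuing delay = 0.316 ms.

0.316 ms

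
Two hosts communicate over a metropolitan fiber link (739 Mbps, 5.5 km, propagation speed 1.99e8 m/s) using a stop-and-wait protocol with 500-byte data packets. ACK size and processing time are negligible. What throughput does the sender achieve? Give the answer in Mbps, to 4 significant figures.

t_tx = L/R = 4000/739000000 = 5.41272e-06 s.
t_prop = 5500/199000000 = 2.76382e-05 s; RTT = 5.52764e-05 s.
Cycle = t_tx + RTT = 6.06891e-05 s.
Throughput = L / cycle = 4000 / 6.06891e-05 = 65.91 Mbps.

65.91 Mbps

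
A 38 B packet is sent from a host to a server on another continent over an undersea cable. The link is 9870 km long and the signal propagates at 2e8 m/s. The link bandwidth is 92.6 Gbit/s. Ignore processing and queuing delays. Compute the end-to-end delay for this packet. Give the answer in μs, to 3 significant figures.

L = 38 × 8 = 304 bits.
Transmission delay = L/R = 304 / 92600000000 = 0.00328294 μs.
Propagation delay = d/s = 9870000 m / 200000000 m/s = 49350 μs.
Total = 49400 μs.

49400 μs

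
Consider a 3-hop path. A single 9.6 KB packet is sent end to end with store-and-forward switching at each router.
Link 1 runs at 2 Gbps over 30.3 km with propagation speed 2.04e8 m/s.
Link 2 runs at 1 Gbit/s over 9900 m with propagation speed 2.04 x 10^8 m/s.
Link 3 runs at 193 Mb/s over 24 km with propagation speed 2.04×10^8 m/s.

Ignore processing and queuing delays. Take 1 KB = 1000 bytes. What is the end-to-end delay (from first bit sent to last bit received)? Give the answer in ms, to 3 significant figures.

L = 76800 bits.
Transmission delays (L/R per hop): 0.0384, 0.0768, 0.397927 ms; sum = 0.513127 ms.
Propagation delays (d/s per hop): 0.148529, 0.0485294, 0.117647 ms; sum = 0.314706 ms.
End-to-end = 0.828 ms.

0.828 ms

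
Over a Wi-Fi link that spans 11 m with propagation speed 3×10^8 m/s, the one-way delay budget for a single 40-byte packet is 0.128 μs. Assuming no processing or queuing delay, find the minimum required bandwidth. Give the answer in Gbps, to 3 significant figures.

L = 320 bits.
Propagation delay = 11 / 300000000 = 0.0366667 μs.
Transmission budget = 0.128 − 0.0366667 = 0.0913333 μs.
R ≥ L / t_tx = 320 bits / 9.13333e-08 s = 3.50 Gbps.

3.50 Gbps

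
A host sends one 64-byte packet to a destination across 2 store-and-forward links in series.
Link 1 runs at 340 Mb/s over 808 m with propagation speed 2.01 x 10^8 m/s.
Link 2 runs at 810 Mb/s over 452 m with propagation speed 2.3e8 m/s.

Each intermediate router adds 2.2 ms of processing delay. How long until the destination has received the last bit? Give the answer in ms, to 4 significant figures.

2.208 ms

L = 64 × 8 = 512 bits.
Transmission delays (L/R per hop): 0.00150588, 0.000632099 ms; sum = 0.00213798 ms.
Propagation delays (d/s per hop): 0.0040199, 0.00196522 ms; sum = 0.00598512 ms.
Processing at 1 router(s): 1 × 2.2 ms = 2.2 ms.
End-to-end = 2.208 ms.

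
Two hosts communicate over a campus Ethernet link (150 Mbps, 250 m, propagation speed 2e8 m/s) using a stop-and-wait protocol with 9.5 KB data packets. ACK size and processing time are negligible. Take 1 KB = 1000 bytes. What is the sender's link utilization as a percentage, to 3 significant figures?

t_tx = L/R = 76000/150000000 = 0.000506667 s.
t_prop = 250/200000000 = 1.25e-06 s; RTT = 2.5e-06 s.
Cycle = t_tx + RTT = 0.000509167 s.
Utilization = t_tx / cycle = 0.000506667/0.000509167 = 99.5 %.

99.5 %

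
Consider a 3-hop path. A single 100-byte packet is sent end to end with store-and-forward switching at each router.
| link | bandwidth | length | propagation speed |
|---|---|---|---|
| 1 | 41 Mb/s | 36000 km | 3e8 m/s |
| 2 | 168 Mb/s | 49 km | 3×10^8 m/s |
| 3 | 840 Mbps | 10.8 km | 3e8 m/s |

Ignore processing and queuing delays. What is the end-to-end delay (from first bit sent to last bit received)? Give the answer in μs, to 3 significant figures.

120000 μs

L = 100 × 8 = 800 bits.
Transmission delays (L/R per hop): 19.5122, 4.7619, 0.952381 μs; sum = 25.2265 μs.
Propagation delays (d/s per hop): 120000, 163.333, 36 μs; sum = 120199 μs.
End-to-end = 120000 μs.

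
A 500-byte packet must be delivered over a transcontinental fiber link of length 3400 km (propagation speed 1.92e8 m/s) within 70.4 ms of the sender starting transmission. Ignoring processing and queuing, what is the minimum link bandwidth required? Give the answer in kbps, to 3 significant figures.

75.9 kbps

L = 4000 bits.
Propagation delay = 3400000 / 192000000 = 17.7083 ms.
Transmission budget = 70.4 − 17.7083 = 52.6917 ms.
R ≥ L / t_tx = 4000 bits / 0.0526917 s = 75.9 kbps.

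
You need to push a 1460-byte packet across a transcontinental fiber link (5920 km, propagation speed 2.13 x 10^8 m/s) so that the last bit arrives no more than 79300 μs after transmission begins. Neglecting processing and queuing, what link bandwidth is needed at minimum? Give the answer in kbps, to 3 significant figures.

227 kbps

L = 11680 bits.
Propagation delay = 5920000 / 213000000 = 27793.4 μs.
Transmission budget = 79300 − 27793.4 = 51506.6 μs.
R ≥ L / t_tx = 11680 bits / 0.0515066 s = 227 kbps.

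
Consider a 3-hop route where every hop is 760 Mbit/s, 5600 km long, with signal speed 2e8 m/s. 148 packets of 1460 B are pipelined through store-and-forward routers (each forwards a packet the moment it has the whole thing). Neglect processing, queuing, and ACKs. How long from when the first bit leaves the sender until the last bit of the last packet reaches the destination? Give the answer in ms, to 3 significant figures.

86.3 ms

Per-hop transmission t_tx = L/R = 11680/760000000 = 0.0153684 ms.
Per-hop propagation t_prop = 5600000/200000000 = 28 ms.
Pipeline fill: first packet needs 3·t_tx to clear all hops; remaining 147 packets each add one t_tx.
Total = (3+148-1)·t_tx + 3·t_prop = 150·0.0153684 + 3·28 = 86.3 ms.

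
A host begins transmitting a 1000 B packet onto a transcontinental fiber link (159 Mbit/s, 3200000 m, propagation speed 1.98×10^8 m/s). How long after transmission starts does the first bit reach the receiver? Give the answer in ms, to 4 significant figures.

First bit experiences only propagation delay: d/s = 3200000/198000000 = 16.16 ms.

16.16 ms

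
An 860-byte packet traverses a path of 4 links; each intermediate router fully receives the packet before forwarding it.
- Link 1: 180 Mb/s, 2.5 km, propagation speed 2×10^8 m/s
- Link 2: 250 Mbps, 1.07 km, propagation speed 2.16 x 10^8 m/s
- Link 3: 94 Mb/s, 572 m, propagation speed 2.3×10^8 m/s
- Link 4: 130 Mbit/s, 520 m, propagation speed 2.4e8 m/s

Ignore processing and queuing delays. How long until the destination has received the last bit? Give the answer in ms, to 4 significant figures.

0.2140 ms

L = 860 × 8 = 6880 bits.
Transmission delays (L/R per hop): 0.0382222, 0.02752, 0.0731915, 0.0529231 ms; sum = 0.191857 ms.
Propagation delays (d/s per hop): 0.0125, 0.0049537, 0.00248696, 0.00216667 ms; sum = 0.0221073 ms.
End-to-end = 0.2140 ms.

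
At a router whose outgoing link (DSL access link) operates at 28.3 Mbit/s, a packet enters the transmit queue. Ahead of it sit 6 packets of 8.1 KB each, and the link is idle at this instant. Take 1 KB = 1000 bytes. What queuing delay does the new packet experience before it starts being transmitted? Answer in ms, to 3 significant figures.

13.7 ms

Each queued packet: L/R = 64800/28300000 = 2.28975 ms.
6 queued → 13.7385 ms.
Queuing delay = 13.7 ms.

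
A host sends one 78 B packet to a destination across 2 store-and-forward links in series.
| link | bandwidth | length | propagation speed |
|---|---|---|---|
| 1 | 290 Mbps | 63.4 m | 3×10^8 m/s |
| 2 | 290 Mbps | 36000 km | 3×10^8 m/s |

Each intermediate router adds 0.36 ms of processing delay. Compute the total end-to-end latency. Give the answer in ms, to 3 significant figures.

120 ms

L = 78 × 8 = 624 bits.
Transmission delay per hop = L/R = 624/290000000 = 0.00215172 ms; 2 hops → 0.00430345 ms.
Propagation delays (d/s per hop): 0.000211333, 120 ms; sum = 120 ms.
Processing at 1 router(s): 1 × 0.36 ms = 0.36 ms.
End-to-end = 120 ms.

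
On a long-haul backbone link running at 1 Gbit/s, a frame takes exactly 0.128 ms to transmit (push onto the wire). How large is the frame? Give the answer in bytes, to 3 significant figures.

16000 bytes

L = R × t_tx = 1000000000 b/s × 0.000128 s = 128000 bits.
In bytes: 128000 / 8 = 16000 bytes.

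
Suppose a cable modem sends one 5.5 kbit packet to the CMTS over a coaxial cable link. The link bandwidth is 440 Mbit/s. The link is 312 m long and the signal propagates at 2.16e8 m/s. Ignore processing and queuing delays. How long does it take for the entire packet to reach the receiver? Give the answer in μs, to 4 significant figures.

13.94 μs

L = 5500 bits.
Transmission delay = L/R = 5500 / 440000000 = 12.5 μs.
Propagation delay = d/s = 312 m / 216000000 m/s = 1.44444 μs.
Total = 13.94 μs.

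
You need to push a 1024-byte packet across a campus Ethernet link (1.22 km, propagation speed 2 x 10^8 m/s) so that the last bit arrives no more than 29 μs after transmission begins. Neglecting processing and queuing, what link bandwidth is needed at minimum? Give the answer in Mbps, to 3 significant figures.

358 Mbps

L = 8192 bits.
Propagation delay = 1220 / 200000000 = 6.1 μs.
Transmission budget = 29 − 6.1 = 22.9 μs.
R ≥ L / t_tx = 8192 bits / 2.29e-05 s = 358 Mbps.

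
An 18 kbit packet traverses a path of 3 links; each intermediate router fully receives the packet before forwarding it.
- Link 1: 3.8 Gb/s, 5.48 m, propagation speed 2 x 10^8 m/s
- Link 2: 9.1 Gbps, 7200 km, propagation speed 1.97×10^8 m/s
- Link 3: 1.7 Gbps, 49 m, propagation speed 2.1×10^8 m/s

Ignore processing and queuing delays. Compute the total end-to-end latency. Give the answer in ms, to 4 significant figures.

36.57 ms

L = 18000 bits.
Transmission delays (L/R per hop): 0.00473684, 0.00197802, 0.0105882 ms; sum = 0.0173031 ms.
Propagation delays (d/s per hop): 2.74e-05, 36.5482, 0.000233333 ms; sum = 36.5485 ms.
End-to-end = 36.57 ms.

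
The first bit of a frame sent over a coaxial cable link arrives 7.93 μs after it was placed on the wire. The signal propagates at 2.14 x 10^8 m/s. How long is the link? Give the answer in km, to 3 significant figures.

1.70 km

d = s × t_prop = 214000000 × 7.93e-06 = 1.70 km.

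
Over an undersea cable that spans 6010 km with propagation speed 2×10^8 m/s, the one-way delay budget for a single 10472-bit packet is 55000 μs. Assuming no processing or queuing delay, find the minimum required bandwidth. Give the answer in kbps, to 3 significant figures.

420 kbps

Propagation delay = 6010000 / 200000000 = 30050 μs.
Transmission budget = 55000 − 30050 = 24950 μs.
R ≥ L / t_tx = 10472 bits / 0.02495 s = 420 kbps.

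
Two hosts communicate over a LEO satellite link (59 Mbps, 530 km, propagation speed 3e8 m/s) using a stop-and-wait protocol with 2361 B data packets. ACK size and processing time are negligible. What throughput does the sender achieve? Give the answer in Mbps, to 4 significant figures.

4.902 Mbps

t_tx = L/R = 18888/59000000 = 0.000320136 s.
t_prop = 530000/300000000 = 0.00176667 s; RTT = 0.00353333 s.
Cycle = t_tx + RTT = 0.00385347 s.
Throughput = L / cycle = 18888 / 0.00385347 = 4.902 Mbps.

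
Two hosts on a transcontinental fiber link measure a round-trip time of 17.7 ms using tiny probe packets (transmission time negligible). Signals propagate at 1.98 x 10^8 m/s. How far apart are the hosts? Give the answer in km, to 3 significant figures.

One-way propagation = RTT/2 = 8.85 ms.
d = s × t = 198000000 × 0.00885 = 1750 km.

1750 km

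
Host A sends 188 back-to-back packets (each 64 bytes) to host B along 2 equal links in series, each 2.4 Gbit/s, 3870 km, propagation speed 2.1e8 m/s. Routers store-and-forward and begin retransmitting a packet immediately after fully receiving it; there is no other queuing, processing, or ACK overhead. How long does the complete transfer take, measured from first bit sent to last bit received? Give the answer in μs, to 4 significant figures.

36900 μs

Per-hop transmission t_tx = L/R = 512/2400000000 = 0.213333 μs.
Per-hop propagation t_prop = 3870000/210000000 = 18428.6 μs.
Pipeline fill: first packet needs 2·t_tx to clear all hops; remaining 187 packets each add one t_tx.
Total = (2+188-1)·t_tx + 2·t_prop = 189·0.213333 + 2·18428.6 = 36900 μs.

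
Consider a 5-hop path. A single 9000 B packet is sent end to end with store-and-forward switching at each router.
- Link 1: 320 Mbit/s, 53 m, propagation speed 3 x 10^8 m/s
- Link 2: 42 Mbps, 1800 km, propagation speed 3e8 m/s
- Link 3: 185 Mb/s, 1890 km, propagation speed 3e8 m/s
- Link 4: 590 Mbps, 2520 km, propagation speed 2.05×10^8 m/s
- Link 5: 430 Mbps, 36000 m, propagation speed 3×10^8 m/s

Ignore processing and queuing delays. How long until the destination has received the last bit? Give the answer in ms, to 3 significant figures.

27.3 ms

L = 9000 × 8 = 72000 bits.
Transmission delays (L/R per hop): 0.225, 1.71429, 0.389189, 0.122034, 0.167442 ms; sum = 2.61795 ms.
Propagation delays (d/s per hop): 0.000176667, 6, 6.3, 12.2927, 0.12 ms; sum = 24.7129 ms.
End-to-end = 27.3 ms.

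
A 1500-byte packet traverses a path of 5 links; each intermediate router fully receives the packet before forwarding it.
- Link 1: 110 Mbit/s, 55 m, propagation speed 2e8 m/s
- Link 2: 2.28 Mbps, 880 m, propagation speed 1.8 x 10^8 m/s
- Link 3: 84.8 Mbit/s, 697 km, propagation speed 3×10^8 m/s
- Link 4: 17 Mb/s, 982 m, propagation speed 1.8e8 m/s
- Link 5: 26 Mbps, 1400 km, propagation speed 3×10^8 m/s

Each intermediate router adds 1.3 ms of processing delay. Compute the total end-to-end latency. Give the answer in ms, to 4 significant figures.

L = 1500 × 8 = 12000 bits.
Transmission delays (L/R per hop): 0.109091, 5.26316, 0.141509, 0.705882, 0.461538 ms; sum = 6.68118 ms.
Propagation delays (d/s per hop): 0.000275, 0.00488889, 2.32333, 0.00545556, 4.66667 ms; sum = 7.00062 ms.
Processing at 4 router(s): 4 × 1.3 ms = 5.2 ms.
End-to-end = 18.88 ms.

18.88 ms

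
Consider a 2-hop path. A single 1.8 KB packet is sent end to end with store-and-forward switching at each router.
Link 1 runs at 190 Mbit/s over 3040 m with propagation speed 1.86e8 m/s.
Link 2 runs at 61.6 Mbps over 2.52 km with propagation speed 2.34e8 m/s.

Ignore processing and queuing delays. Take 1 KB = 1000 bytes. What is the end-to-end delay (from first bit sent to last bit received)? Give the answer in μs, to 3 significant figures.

L = 14400 bits.
Transmission delays (L/R per hop): 75.7895, 233.766 μs; sum = 309.556 μs.
Propagation delays (d/s per hop): 16.3441, 10.7692 μs; sum = 27.1133 μs.
End-to-end = 337 μs.

337 μs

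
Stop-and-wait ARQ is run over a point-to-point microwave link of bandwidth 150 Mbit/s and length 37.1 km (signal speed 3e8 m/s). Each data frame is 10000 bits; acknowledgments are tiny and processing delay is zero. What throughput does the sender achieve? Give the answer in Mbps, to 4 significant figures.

t_tx = L/R = 10000/150000000 = 6.66667e-05 s.
t_prop = 37100/300000000 = 0.000123667 s; RTT = 0.000247333 s.
Cycle = t_tx + RTT = 0.000314 s.
Throughput = L / cycle = 10000 / 0.000314 = 31.85 Mbps.

31.85 Mbps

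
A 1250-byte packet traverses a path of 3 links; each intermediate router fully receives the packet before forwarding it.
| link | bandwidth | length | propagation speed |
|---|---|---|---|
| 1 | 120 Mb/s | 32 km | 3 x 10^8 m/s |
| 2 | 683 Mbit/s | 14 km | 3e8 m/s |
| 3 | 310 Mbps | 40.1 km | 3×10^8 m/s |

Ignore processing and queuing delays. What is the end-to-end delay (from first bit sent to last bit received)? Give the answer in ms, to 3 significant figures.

0.417 ms

L = 1250 × 8 = 10000 bits.
Transmission delays (L/R per hop): 0.0833333, 0.0146413, 0.0322581 ms; sum = 0.130233 ms.
Propagation delays (d/s per hop): 0.106667, 0.0466667, 0.133667 ms; sum = 0.287 ms.
End-to-end = 0.417 ms.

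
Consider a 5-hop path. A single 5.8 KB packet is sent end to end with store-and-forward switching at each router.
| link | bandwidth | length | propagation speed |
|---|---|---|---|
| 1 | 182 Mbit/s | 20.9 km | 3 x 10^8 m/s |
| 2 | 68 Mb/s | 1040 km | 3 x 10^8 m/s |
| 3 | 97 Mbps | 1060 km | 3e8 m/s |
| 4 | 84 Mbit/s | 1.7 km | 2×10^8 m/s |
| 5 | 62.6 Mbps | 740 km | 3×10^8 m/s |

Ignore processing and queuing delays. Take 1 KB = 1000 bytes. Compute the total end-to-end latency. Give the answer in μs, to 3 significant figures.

12300 μs

L = 46400 bits.
Transmission delays (L/R per hop): 254.945, 682.353, 478.351, 552.381, 741.214 μs; sum = 2709.24 μs.
Propagation delays (d/s per hop): 69.6667, 3466.67, 3533.33, 8.5, 2466.67 μs; sum = 9544.83 μs.
End-to-end = 12300 μs.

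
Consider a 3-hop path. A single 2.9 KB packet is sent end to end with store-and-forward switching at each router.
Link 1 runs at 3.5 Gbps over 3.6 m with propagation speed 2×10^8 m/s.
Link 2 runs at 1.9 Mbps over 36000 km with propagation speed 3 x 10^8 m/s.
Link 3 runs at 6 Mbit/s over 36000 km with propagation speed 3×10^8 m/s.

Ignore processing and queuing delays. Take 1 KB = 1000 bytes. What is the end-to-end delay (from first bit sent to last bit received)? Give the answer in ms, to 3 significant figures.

L = 23200 bits.
Transmission delays (L/R per hop): 0.00662857, 12.2105, 3.86667 ms; sum = 16.0838 ms.
Propagation delays (d/s per hop): 1.8e-05, 120, 120 ms; sum = 240 ms.
End-to-end = 256 ms.

256 ms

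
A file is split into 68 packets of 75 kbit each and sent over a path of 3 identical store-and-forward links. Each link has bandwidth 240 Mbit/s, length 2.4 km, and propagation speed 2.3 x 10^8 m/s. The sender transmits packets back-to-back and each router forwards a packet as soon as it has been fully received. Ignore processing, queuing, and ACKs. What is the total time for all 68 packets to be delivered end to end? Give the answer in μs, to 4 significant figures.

Per-hop transmission t_tx = L/R = 75000/240000000 = 312.5 μs.
Per-hop propagation t_prop = 2400/2.3e+08 = 10.4348 μs.
Pipeline fill: first packet needs 3·t_tx to clear all hops; remaining 67 packets each add one t_tx.
Total = (3+68-1)·t_tx + 3·t_prop = 70·312.5 + 3·10.4348 = 21910 μs.

21910 μs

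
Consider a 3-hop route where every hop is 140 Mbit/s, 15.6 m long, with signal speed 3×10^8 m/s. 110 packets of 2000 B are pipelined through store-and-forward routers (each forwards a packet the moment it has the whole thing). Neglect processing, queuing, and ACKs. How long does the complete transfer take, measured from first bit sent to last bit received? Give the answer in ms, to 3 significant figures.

Per-hop transmission t_tx = L/R = 16000/140000000 = 0.114286 ms.
Per-hop propagation t_prop = 15.6/300000000 = 5.2e-05 ms.
Pipeline fill: first packet needs 3·t_tx to clear all hops; remaining 109 packets each add one t_tx.
Total = (3+110-1)·t_tx + 3·t_prop = 112·0.114286 + 3·5.2e-05 = 12.8 ms.

12.8 ms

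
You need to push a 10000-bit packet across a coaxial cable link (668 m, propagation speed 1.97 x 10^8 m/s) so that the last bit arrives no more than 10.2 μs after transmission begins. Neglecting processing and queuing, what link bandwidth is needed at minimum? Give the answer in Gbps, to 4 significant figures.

Propagation delay = 668 / 197000000 = 3.39086 μs.
Transmission budget = 10.2 − 3.39086 = 6.80914 μs.
R ≥ L / t_tx = 10000 bits / 6.80914e-06 s = 1.469 Gbps.

1.469 Gbps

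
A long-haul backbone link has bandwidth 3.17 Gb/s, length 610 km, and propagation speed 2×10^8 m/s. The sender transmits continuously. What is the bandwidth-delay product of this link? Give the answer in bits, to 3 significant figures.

9670000 bits

Propagation delay = 610000 / 200000000 = 0.00305 s.
BDP = R × t_prop = 3170000000 × 0.00305 = 9668500 bits.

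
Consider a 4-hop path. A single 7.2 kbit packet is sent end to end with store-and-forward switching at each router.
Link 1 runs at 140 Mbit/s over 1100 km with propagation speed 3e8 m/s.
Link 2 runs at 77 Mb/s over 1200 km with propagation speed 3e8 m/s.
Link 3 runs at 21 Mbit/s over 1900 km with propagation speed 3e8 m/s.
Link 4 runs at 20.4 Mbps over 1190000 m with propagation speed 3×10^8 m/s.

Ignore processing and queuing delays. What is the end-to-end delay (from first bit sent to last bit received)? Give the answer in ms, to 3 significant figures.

L = 7200 bits.
Transmission delays (L/R per hop): 0.0514286, 0.0935065, 0.342857, 0.352941 ms; sum = 0.840733 ms.
Propagation delays (d/s per hop): 3.66667, 4, 6.33333, 3.96667 ms; sum = 17.9667 ms.
End-to-end = 18.8 ms.

18.8 ms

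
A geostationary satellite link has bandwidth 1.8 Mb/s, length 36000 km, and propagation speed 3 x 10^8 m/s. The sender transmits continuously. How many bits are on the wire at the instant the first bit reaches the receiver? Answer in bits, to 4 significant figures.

216000 bits

Propagation delay = 36000000 / 300000000 = 0.12 s.
BDP = R × t_prop = 1800000 × 0.12 = 216000 bits.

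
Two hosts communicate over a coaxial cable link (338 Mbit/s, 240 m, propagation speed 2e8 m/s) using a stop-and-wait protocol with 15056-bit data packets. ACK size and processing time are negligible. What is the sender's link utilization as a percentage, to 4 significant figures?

94.89 %

t_tx = L/R = 15056/338000000 = 4.45444e-05 s.
t_prop = 240/200000000 = 1.2e-06 s; RTT = 2.4e-06 s.
Cycle = t_tx + RTT = 4.69444e-05 s.
Utilization = t_tx / cycle = 4.45444e-05/4.69444e-05 = 94.89 %.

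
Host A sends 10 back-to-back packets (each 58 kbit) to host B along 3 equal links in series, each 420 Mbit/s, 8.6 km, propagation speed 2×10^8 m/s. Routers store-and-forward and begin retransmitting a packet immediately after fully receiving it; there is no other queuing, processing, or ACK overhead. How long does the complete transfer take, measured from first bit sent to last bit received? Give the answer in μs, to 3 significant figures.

1790 μs

Per-hop transmission t_tx = L/R = 58000/420000000 = 138.095 μs.
Per-hop propagation t_prop = 8600/200000000 = 43 μs.
Pipeline fill: first packet needs 3·t_tx to clear all hops; remaining 9 packets each add one t_tx.
Total = (3+10-1)·t_tx + 3·t_prop = 12·138.095 + 3·43 = 1790 μs.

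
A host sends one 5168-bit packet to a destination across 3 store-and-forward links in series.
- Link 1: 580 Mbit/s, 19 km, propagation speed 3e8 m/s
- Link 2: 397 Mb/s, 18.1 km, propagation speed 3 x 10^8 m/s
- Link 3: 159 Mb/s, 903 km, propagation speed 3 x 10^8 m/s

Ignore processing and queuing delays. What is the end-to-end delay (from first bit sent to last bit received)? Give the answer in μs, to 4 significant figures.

Transmission delays (L/R per hop): 8.91034, 13.0176, 32.5031 μs; sum = 54.4311 μs.
Propagation delays (d/s per hop): 63.3333, 60.3333, 3010 μs; sum = 3133.67 μs.
End-to-end = 3188 μs.

3188 μs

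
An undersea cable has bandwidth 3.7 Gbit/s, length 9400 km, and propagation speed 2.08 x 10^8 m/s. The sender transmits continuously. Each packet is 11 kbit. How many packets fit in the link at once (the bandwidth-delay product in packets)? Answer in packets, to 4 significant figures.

Propagation delay = 9400000 / 208000000 = 0.0451923 s.
BDP = R × t_prop = 3700000000 × 0.0451923 = 167212000 bits.
In packets of 11000 bits: 15200 packets.

15200 packets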